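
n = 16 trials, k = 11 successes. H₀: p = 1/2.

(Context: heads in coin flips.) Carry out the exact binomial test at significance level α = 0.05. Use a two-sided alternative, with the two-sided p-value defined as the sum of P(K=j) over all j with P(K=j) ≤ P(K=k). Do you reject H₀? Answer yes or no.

Exact binomial: n=16, k=11, p₀=1/2=0.5000
P(X=j) = C(n,j)·p₀^j·(1−p₀)^(n−j); p = Σ P(X=j) over j with P(X=j) ≤ P(X=11)
p-value (two-sided) = 0.21011
At α=0.05: p ≥ α → fail to reject H₀

reject H₀: no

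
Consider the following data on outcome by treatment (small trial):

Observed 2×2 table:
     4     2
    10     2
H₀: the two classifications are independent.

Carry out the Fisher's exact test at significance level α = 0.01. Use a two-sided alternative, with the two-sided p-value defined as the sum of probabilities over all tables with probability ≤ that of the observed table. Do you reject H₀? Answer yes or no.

Margins: r₁=6, r₂=12, c₁=14, c₂=4, n=18
p_obs = C(6,4)·C(12,10)/C(18,14); sum pmf over tables with pmf ≤ p_obs
p-value (two-sided) = 0.56863
At α=0.01: p ≥ α → fail to reject H₀

reject H₀: no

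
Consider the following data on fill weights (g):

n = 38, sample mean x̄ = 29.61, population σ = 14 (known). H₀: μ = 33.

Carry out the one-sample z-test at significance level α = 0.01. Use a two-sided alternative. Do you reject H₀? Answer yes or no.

reject H₀: no

SE = σ/√n = 14/√38 = 2.2711
z = (x̄−μ₀)/SE = (29.61−33)/2.2711 = -1.4927
p-value (two-sided) = 0.13552
At α=0.01: p ≥ α → fail to reject H₀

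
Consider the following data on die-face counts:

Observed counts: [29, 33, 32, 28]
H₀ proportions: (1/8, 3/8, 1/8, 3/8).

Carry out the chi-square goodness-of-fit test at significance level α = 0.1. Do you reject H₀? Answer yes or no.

n = 122; E_i = n·p_i = [15.25, 45.75, 15.25, 45.75]
χ² = (29−15.25)²/15.25 + (33−45.75)²/45.75 + (32−15.25)²/15.25 + (28−45.75)²/45.75 = 41.2350
df = 3
p-value (upper-tail) = 0.00000
At α=0.1: p < α → reject H₀

reject H₀: yes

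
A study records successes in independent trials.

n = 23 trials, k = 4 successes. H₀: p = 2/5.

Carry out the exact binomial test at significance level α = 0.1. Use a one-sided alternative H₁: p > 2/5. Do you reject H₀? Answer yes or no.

reject H₀: no

Exact binomial: n=23, k=4, p₀=2/5=0.4000
P(X≥4) from Σ C(n,i)·p₀^i·(1−p₀)^(n−i)
p-value (one-sided, H₁ greater) = 0.99484
At α=0.1: p ≥ α → fail to reject H₀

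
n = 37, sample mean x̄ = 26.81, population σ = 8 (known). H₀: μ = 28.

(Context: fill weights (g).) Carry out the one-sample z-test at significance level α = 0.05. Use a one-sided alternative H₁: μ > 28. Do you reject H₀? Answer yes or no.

reject H₀: no

SE = σ/√n = 8/√37 = 1.3152
z = (x̄−μ₀)/SE = (26.81−28)/1.3152 = -0.9048
p-value (one-sided, H₁ greater) = 0.81722
At α=0.05: p ≥ α → fail to reject H₀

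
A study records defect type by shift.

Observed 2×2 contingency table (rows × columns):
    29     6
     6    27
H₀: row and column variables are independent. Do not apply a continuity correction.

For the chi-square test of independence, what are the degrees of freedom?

degrees of freedom = 1

df = (r−1)(c−1) = (2−1)·(2−1) = 1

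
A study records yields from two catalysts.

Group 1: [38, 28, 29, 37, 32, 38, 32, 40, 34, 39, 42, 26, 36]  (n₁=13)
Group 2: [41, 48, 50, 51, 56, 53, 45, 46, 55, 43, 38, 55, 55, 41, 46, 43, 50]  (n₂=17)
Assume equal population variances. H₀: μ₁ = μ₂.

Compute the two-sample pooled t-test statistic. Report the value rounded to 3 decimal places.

x̄₁=34.692, s₁=4.973, n₁=13
x̄₂=48.000, s₂=5.690, n₂=17
s_p² = [12·4.973² + 16·5.690²]/28 = 29.0989
SE = √(s_p²·(1/13+1/17)) = 1.9875
t = (34.692−48.000)/1.9875 = -6.6958
df = 28

test statistic = -6.696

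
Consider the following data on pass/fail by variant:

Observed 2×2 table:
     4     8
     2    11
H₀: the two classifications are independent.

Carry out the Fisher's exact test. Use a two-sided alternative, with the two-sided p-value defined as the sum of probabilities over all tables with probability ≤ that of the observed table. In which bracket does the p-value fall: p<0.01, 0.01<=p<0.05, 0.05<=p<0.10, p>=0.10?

Margins: r₁=12, r₂=13, c₁=6, c₂=19, n=25
p_obs = C(12,4)·C(13,2)/C(25,6); sum pmf over tables with pmf ≤ p_obs
p-value (two-sided) = 0.37826
→ bracket: p>=0.10

p-value bracket: p>=0.10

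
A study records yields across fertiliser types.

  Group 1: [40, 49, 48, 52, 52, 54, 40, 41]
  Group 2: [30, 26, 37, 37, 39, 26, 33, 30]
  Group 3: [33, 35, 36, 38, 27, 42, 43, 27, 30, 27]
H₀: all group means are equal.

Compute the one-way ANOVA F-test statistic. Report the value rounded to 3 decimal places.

Group means [47.00, 32.25, 33.80], grand mean 37.385
SSB = Σnᵢ(x̄ᵢ−x̄)² = 1079.054; SSW = ΣΣ(x−x̄ᵢ)² = 747.100
MSB = 1079.054/2 = 539.5269; MSW = 747.100/23 = 32.4826
F = MSB/MSW = 16.6097
df = (2, 23)

test statistic = 16.610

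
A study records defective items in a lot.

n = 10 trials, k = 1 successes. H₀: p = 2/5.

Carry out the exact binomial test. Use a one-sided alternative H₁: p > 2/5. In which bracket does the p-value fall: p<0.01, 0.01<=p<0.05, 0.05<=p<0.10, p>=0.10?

p-value bracket: p>=0.10

Exact binomial: n=10, k=1, p₀=2/5=0.4000
P(X≥1) from Σ C(n,i)·p₀^i·(1−p₀)^(n−i)
p-value (one-sided, H₁ greater) = 0.99395
→ bracket: p>=0.10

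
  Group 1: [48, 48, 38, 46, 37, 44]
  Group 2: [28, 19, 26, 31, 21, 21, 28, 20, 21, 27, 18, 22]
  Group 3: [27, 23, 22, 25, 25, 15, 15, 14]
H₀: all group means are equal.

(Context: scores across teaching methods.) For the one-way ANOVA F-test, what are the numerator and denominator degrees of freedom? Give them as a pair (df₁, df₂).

degrees of freedom = [2, 23]

k = 3 groups, N = 26 total
df = (k−1, N−k) = (3−1, 26−3) = (2, 23)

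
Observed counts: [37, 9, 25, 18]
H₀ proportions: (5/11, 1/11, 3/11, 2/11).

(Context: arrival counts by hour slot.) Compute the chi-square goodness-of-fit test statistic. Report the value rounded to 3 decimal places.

n = 89; E_i = n·p_i = [40.45, 8.09, 24.27, 16.18]
χ² = (37−40.45)²/40.45 + (9−8.09)²/8.09 + (25−24.27)²/24.27 + (18−16.18)²/16.18 = 0.6232
df = 3

test statistic = 0.623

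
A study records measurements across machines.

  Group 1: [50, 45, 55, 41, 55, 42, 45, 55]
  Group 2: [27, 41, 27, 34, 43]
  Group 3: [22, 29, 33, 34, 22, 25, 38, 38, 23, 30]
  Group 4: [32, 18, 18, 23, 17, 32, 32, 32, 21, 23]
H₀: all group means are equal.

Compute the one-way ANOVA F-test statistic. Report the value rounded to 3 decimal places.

Group means [48.50, 34.40, 29.40, 24.80], grand mean 33.394
SSB = Σnᵢ(x̄ᵢ−x̄)² = 2728.679; SSW = ΣΣ(x−x̄ᵢ)² = 1213.200
MSB = 2728.679/3 = 909.5596; MSW = 1213.200/29 = 41.8345
F = MSB/MSW = 21.7419
df = (3, 29)

test statistic = 21.742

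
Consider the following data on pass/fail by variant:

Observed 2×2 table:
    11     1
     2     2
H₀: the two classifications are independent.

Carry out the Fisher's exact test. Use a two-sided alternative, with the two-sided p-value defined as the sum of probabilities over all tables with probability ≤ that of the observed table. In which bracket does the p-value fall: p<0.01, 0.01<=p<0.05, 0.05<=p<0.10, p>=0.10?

p-value bracket: p>=0.10

Margins: r₁=12, r₂=4, c₁=13, c₂=3, n=16
p_obs = C(12,11)·C(4,2)/C(16,13); sum pmf over tables with pmf ≤ p_obs
p-value (two-sided) = 0.13571
→ bracket: p>=0.10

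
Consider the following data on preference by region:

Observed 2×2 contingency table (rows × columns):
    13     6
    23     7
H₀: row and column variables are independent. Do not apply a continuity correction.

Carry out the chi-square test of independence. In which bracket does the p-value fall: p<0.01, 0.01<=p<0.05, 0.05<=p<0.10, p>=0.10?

p-value bracket: p>=0.10

Row totals [19, 30], col totals [36, 13], n=49
χ² = (13−13.96)²/13.96 + (6−5.04)²/5.04 + (23−22.04)²/22.04 + (7−7.96)²/7.96 = 0.4058
df = 1
p-value (upper-tail) = 0.52413
→ bracket: p>=0.10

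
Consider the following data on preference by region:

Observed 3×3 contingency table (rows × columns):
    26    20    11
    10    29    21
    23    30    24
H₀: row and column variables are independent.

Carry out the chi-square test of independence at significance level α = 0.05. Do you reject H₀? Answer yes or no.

Row totals [57, 60, 77], col totals [59, 79, 56], n=194
χ² = (26−17.34)²/17.34 + (20−23.21)²/23.21 + (11−16.45)²/16.45 + (10−18.25)²/18.25 + (29−24.43)²/24.43 + (21−17.32)²/17.32 + (23−23.42)²/23.42 + (30−31.36)²/31.36 + (24−22.23)²/22.23 = 12.1540
df = 4
p-value (upper-tail) = 0.01624
At α=0.05: p < α → reject H₀

reject H₀: yes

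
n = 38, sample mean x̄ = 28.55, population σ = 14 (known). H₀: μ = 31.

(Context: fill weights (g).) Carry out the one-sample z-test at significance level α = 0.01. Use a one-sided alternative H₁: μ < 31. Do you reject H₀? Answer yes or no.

reject H₀: no

SE = σ/√n = 14/√38 = 2.2711
z = (x̄−μ₀)/SE = (28.55−31)/2.2711 = -1.0788
p-value (one-sided, H₁ less) = 0.14034
At α=0.01: p ≥ α → fail to reject H₀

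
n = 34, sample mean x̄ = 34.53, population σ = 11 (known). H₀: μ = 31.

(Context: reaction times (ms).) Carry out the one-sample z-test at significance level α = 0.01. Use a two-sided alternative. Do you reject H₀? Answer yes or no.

reject H₀: no

SE = σ/√n = 11/√34 = 1.8865
z = (x̄−μ₀)/SE = (34.53−31)/1.8865 = 1.8712
p-value (two-sided) = 0.06132
At α=0.01: p ≥ α → fail to reject H₀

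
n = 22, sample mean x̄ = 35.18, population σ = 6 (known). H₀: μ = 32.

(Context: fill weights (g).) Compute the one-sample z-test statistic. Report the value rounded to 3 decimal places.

SE = σ/√n = 6/√22 = 1.2792
z = (x̄−μ₀)/SE = (35.18−32)/1.2792 = 2.4859

test statistic = 2.486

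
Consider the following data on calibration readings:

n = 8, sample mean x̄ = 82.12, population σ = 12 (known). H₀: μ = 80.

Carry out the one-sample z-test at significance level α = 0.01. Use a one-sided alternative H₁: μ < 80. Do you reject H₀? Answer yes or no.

SE = σ/√n = 12/√8 = 4.2426
z = (x̄−μ₀)/SE = (82.12−80)/4.2426 = 0.4997
p-value (one-sided, H₁ less) = 0.69135
At α=0.01: p ≥ α → fail to reject H₀

reject H₀: no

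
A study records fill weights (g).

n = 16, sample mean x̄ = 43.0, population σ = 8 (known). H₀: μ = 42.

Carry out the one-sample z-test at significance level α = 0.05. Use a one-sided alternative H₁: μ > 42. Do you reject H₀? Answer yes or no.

SE = σ/√n = 8/√16 = 2.0000
z = (x̄−μ₀)/SE = (43.0−42)/2.0000 = 0.5000
p-value (one-sided, H₁ greater) = 0.30854
At α=0.05: p ≥ α → fail to reject H₀

reject H₀: no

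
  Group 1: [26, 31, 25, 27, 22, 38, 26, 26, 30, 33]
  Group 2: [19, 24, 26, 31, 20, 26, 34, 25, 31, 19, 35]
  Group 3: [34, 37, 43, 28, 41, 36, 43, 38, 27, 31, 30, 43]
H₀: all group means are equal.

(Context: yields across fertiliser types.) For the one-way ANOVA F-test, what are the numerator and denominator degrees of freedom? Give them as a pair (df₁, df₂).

k = 3 groups, N = 33 total
df = (k−1, N−k) = (3−1, 33−3) = (2, 30)

degrees of freedom = [2, 30]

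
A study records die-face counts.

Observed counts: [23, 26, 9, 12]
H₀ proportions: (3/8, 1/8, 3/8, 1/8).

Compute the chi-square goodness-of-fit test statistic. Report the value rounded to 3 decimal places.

test statistic = 46.952

n = 70; E_i = n·p_i = [26.25, 8.75, 26.25, 8.75]
χ² = (23−26.25)²/26.25 + (26−8.75)²/8.75 + (9−26.25)²/26.25 + (12−8.75)²/8.75 = 46.9524
df = 3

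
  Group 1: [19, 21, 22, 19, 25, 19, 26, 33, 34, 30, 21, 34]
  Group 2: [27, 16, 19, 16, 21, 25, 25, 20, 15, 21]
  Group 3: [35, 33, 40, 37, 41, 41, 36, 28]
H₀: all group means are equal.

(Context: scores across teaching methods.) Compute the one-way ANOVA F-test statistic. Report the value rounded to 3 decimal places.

test statistic = 22.448

Group means [25.25, 20.50, 36.38], grand mean 26.633
SSB = Σnᵢ(x̄ᵢ−x̄)² = 1158.342; SSW = ΣΣ(x−x̄ᵢ)² = 696.625
MSB = 1158.342/2 = 579.1708; MSW = 696.625/27 = 25.8009
F = MSB/MSW = 22.4477
df = (2, 27)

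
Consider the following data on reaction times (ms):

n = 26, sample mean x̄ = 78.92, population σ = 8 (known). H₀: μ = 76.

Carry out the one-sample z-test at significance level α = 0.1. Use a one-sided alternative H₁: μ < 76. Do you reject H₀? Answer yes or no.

SE = σ/√n = 8/√26 = 1.5689
z = (x̄−μ₀)/SE = (78.92−76)/1.5689 = 1.8611
p-value (one-sided, H₁ less) = 0.96864
At α=0.1: p ≥ α → fail to reject H₀

reject H₀: no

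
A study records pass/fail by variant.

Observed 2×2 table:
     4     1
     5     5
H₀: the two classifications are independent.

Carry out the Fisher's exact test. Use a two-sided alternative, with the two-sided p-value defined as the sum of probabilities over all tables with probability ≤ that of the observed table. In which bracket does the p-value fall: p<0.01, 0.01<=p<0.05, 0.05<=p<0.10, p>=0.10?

p-value bracket: p>=0.10

Margins: r₁=5, r₂=10, c₁=9, c₂=6, n=15
p_obs = C(5,4)·C(10,5)/C(15,9); sum pmf over tables with pmf ≤ p_obs
p-value (two-sided) = 0.58042
→ bracket: p>=0.10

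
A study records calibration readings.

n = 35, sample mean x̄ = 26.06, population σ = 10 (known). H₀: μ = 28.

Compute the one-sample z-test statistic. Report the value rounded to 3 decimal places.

SE = σ/√n = 10/√35 = 1.6903
z = (x̄−μ₀)/SE = (26.06−28)/1.6903 = -1.1477

test statistic = -1.148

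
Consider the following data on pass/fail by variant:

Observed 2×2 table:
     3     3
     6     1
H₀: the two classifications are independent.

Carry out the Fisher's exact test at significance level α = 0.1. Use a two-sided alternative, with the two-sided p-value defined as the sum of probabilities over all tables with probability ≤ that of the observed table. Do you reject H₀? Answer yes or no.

Margins: r₁=6, r₂=7, c₁=9, c₂=4, n=13
p_obs = C(6,3)·C(7,6)/C(13,9); sum pmf over tables with pmf ≤ p_obs
p-value (two-sided) = 0.26573
At α=0.1: p ≥ α → fail to reject H₀

reject H₀: no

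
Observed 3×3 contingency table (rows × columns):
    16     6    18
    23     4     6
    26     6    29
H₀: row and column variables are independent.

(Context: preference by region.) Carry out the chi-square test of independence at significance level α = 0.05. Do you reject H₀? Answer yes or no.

Row totals [40, 33, 61], col totals [65, 16, 53], n=134
χ² = (16−19.40)²/19.40 + (6−4.78)²/4.78 + (18−15.82)²/15.82 + (23−16.01)²/16.01 + (4−3.94)²/3.94 + (6−13.05)²/13.05 + (26−29.59)²/29.59 + (6−7.28)²/7.28 + (29−24.13)²/24.13 = 9.7224
df = 4
p-value (upper-tail) = 0.04537
At α=0.05: p < α → reject H₀

reject H₀: yes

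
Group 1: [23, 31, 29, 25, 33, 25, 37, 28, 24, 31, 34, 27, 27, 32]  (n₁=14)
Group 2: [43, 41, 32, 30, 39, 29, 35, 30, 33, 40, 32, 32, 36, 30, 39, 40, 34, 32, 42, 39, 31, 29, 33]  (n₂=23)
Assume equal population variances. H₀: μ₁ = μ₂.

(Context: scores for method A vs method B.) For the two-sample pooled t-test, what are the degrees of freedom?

df = n₁ + n₂ − 2 = 14 + 23 − 2 = 35

degrees of freedom = 35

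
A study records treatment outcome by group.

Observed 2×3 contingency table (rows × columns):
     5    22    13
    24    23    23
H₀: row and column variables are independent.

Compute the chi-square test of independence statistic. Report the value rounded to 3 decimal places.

Row totals [40, 70], col totals [29, 45, 36], n=110
χ² = (5−10.55)²/10.55 + (22−16.36)²/16.36 + (13−13.09)²/13.09 + (24−18.45)²/18.45 + (23−28.64)²/28.64 + (23−22.91)²/22.91 = 7.6343
df = 2

test statistic = 7.634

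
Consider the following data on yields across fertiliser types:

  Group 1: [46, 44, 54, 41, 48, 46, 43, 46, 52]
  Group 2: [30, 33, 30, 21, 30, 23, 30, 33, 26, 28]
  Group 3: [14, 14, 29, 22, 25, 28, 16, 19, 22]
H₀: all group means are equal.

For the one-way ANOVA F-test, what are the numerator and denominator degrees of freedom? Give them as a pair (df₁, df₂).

k = 3 groups, N = 28 total
df = (k−1, N−k) = (3−1, 28−3) = (2, 25)

degrees of freedom = [2, 25]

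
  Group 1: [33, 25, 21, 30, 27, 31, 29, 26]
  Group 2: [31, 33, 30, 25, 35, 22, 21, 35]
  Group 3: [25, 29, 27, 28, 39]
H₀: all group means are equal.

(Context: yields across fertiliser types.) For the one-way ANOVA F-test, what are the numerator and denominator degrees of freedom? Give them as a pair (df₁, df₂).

degrees of freedom = [2, 18]

k = 3 groups, N = 21 total
df = (k−1, N−k) = (3−1, 21−3) = (2, 18)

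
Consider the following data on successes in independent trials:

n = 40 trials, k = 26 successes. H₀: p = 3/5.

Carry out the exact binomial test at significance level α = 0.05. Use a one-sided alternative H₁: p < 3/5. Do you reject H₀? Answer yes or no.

Exact binomial: n=40, k=26, p₀=3/5=0.6000
P(X≤26) from Σ C(n,i)·p₀^i·(1−p₀)^(n−i)
p-value (one-sided, H₁ less) = 0.78884
At α=0.05: p ≥ α → fail to reject H₀

reject H₀: no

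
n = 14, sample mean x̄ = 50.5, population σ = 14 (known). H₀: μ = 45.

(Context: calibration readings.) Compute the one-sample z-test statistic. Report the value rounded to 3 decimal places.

test statistic = 1.470

SE = σ/√n = 14/√14 = 3.7417
z = (x̄−μ₀)/SE = (50.5−45)/3.7417 = 1.4699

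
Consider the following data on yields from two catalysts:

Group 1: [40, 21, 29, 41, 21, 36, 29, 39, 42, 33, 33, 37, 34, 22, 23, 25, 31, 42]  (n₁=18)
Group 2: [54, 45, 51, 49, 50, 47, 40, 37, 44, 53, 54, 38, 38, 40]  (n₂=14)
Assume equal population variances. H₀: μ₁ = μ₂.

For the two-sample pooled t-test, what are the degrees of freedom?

degrees of freedom = 30

df = n₁ + n₂ − 2 = 18 + 14 − 2 = 30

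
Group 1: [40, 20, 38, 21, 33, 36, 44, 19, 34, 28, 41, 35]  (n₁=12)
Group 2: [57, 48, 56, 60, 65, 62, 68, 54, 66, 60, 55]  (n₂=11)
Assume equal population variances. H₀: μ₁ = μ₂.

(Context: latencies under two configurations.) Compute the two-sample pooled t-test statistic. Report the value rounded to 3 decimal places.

test statistic = -8.648

x̄₁=32.417, s₁=8.544, n₁=12
x̄₂=59.182, s₂=5.930, n₂=11
s_p² = [11·8.544² + 10·5.930²]/21 = 54.9787
SE = √(s_p²·(1/12+1/11)) = 3.0951
t = (32.417−59.182)/3.0951 = -8.6476
df = 21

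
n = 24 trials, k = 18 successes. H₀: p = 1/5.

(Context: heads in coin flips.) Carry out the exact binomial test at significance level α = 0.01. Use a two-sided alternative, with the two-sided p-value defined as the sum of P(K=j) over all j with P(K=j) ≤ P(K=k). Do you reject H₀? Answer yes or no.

reject H₀: yes

Exact binomial: n=24, k=18, p₀=1/5=0.2000
P(X=j) = C(n,j)·p₀^j·(1−p₀)^(n−j); p = Σ P(X=j) over j with P(X=j) ≤ P(X=18)
p-value (two-sided) = 0.00000
At α=0.01: p < α → reject H₀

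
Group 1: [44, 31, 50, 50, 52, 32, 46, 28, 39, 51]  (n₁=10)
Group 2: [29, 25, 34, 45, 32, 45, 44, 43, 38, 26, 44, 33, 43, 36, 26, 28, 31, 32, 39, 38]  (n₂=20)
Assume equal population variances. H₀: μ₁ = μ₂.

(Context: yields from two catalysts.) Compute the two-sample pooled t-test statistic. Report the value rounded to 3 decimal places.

test statistic = 2.264

x̄₁=42.300, s₁=9.154, n₁=10
x̄₂=35.550, s₂=6.901, n₂=20
s_p² = [9·9.154² + 19·6.901²]/28 = 59.2518
SE = √(s_p²·(1/10+1/20)) = 2.9812
t = (42.300−35.550)/2.9812 = 2.2642
df = 28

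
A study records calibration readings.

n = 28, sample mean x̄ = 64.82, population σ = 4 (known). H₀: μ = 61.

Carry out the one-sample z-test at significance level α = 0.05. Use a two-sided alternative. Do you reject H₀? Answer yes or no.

reject H₀: yes

SE = σ/√n = 4/√28 = 0.7559
z = (x̄−μ₀)/SE = (64.82−61)/0.7559 = 5.0534
p-value (two-sided) = 0.00000
At α=0.05: p < α → reject H₀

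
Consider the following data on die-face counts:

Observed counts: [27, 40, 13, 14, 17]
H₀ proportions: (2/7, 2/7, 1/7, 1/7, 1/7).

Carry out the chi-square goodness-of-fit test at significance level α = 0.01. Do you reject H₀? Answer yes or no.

n = 111; E_i = n·p_i = [31.71, 31.71, 15.86, 15.86, 15.86]
χ² = (27−31.71)²/31.71 + (40−31.71)²/31.71 + (13−15.86)²/15.86 + (14−15.86)²/15.86 + (17−15.86)²/15.86 = 3.6802
df = 4
p-value (upper-tail) = 0.45102
At α=0.01: p ≥ α → fail to reject H₀

reject H₀: no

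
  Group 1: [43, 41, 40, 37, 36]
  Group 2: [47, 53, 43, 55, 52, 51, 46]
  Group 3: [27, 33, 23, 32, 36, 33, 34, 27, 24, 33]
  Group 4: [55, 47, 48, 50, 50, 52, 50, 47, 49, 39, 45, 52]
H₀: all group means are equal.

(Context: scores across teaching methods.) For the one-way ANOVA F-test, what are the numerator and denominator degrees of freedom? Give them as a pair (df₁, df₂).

degrees of freedom = [3, 30]

k = 4 groups, N = 34 total
df = (k−1, N−k) = (4−1, 34−4) = (3, 30)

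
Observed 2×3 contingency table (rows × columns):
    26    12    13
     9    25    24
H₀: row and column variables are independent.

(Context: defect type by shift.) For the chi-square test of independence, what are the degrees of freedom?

df = (r−1)(c−1) = (2−1)·(3−1) = 2

degrees of freedom = 2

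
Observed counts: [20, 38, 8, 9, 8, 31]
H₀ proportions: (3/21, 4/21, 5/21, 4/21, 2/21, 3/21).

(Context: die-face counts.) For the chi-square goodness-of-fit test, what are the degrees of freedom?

df = k − 1 = 6 − 1 = 5

degrees of freedom = 5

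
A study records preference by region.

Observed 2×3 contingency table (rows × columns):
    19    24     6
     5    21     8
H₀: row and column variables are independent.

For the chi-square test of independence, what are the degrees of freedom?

df = (r−1)(c−1) = (2−1)·(3−1) = 2

degrees of freedom = 2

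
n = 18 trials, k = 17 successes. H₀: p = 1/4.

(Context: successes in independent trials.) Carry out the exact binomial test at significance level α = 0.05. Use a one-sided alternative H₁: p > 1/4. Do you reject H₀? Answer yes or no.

Exact binomial: n=18, k=17, p₀=1/4=0.2500
P(X≥17) from Σ C(n,i)·p₀^i·(1−p₀)^(n−i)
p-value (one-sided, H₁ greater) = 0.00000
At α=0.05: p < α → reject H₀

reject H₀: yes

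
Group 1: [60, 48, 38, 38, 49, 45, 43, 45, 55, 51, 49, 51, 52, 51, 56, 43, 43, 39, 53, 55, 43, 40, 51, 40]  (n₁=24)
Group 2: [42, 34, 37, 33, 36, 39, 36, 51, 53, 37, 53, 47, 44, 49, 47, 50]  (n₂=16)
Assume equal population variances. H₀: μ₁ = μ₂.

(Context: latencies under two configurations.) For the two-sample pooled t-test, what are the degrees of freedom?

degrees of freedom = 38

df = n₁ + n₂ − 2 = 24 + 16 − 2 = 38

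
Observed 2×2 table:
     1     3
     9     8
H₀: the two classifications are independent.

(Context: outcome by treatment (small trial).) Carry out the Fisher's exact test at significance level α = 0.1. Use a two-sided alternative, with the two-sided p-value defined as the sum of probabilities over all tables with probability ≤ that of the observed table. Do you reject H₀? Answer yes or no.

reject H₀: no

Margins: r₁=4, r₂=17, c₁=10, c₂=11, n=21
p_obs = C(4,1)·C(17,9)/C(21,10); sum pmf over tables with pmf ≤ p_obs
p-value (two-sided) = 0.58647
At α=0.1: p ≥ α → fail to reject H₀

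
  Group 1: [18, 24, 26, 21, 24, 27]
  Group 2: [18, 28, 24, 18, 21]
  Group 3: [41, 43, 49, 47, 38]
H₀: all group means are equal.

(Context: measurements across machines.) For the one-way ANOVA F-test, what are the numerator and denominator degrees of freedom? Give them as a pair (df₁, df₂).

degrees of freedom = [2, 13]

k = 3 groups, N = 16 total
df = (k−1, N−k) = (3−1, 16−3) = (2, 13)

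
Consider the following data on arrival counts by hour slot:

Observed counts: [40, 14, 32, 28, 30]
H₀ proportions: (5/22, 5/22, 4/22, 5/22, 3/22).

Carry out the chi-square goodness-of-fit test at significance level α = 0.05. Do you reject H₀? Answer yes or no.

n = 144; E_i = n·p_i = [32.73, 32.73, 26.18, 32.73, 19.64]
χ² = (40−32.73)²/32.73 + (14−32.73)²/32.73 + (32−26.18)²/26.18 + (28−32.73)²/32.73 + (30−19.64)²/19.64 = 19.7778
df = 4
p-value (upper-tail) = 0.00055
At α=0.05: p < α → reject H₀

reject H₀: yes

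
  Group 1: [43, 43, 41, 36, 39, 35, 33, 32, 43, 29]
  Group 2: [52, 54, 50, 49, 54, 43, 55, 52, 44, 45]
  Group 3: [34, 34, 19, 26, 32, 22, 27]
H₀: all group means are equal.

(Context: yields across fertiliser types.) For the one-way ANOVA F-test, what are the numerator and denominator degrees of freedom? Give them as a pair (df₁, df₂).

k = 3 groups, N = 27 total
df = (k−1, N−k) = (3−1, 27−3) = (2, 24)

degrees of freedom = [2, 24]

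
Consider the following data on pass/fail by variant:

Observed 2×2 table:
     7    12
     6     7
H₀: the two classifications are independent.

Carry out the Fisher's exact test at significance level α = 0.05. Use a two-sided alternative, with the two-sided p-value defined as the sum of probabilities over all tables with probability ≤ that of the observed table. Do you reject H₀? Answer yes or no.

Margins: r₁=19, r₂=13, c₁=13, c₂=19, n=32
p_obs = C(19,7)·C(13,6)/C(32,13); sum pmf over tables with pmf ≤ p_obs
p-value (two-sided) = 0.71997
At α=0.05: p ≥ α → fail to reject H₀

reject H₀: no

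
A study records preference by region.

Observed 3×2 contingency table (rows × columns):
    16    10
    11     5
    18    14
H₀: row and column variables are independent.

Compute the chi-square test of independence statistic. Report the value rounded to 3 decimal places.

Row totals [26, 16, 32], col totals [45, 29], n=74
χ² = (16−15.81)²/15.81 + (10−10.19)²/10.19 + (11−9.73)²/9.73 + (5−6.27)²/6.27 + (18−19.46)²/19.46 + (14−12.54)²/12.54 = 0.7083
df = 2

test statistic = 0.708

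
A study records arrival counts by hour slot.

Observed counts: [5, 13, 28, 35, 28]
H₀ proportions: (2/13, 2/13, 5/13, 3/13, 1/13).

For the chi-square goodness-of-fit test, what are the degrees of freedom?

df = k − 1 = 5 − 1 = 4

degrees of freedom = 4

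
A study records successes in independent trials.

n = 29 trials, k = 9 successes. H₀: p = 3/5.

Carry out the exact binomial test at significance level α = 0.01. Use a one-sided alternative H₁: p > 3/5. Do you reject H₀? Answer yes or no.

Exact binomial: n=29, k=9, p₀=3/5=0.6000
P(X≥9) from Σ C(n,i)·p₀^i·(1−p₀)^(n−i)
p-value (one-sided, H₁ greater) = 0.99959
At α=0.01: p ≥ α → fail to reject H₀

reject H₀: no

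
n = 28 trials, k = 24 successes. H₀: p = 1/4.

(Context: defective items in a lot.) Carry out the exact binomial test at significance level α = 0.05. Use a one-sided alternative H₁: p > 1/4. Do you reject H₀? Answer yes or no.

Exact binomial: n=28, k=24, p₀=1/4=0.2500
P(X≥24) from Σ C(n,i)·p₀^i·(1−p₀)^(n−i)
p-value (one-sided, H₁ greater) = 0.00000
At α=0.05: p < α → reject H₀

reject H₀: yes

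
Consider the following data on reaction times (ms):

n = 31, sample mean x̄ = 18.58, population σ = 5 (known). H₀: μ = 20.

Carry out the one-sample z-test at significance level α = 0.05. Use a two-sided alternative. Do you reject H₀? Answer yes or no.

SE = σ/√n = 5/√31 = 0.8980
z = (x̄−μ₀)/SE = (18.58−20)/0.8980 = -1.5812
p-value (two-sided) = 0.11382
At α=0.05: p ≥ α → fail to reject H₀

reject H₀: no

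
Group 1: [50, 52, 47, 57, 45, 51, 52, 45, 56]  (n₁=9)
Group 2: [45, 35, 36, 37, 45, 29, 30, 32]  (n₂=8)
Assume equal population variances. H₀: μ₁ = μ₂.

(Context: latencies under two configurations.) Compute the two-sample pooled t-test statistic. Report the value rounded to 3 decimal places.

test statistic = 5.645

x̄₁=50.556, s₁=4.333, n₁=9
x̄₂=36.125, s₂=6.151, n₂=8
s_p² = [8·4.333² + 7·6.151²]/15 = 27.6731
SE = √(s_p²·(1/9+1/8)) = 2.5562
t = (50.556−36.125)/2.5562 = 5.6454
df = 15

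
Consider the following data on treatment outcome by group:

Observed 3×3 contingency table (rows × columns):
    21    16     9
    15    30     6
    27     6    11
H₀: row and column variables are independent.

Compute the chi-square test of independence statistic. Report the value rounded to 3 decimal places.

Row totals [46, 51, 44], col totals [63, 52, 26], n=141
χ² = (21−20.55)²/20.55 + (16−16.96)²/16.96 + (9−8.48)²/8.48 + (15−22.79)²/22.79 + (30−18.81)²/18.81 + (6−9.40)²/9.40 + (27−19.66)²/19.66 + (6−16.23)²/16.23 + (11−8.11)²/8.11 = 20.8620
df = 4

test statistic = 20.862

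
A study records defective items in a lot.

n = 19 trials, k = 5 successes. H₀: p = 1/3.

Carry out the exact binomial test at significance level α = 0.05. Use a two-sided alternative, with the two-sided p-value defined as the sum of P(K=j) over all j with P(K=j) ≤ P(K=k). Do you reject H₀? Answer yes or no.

reject H₀: no

Exact binomial: n=19, k=5, p₀=1/3=0.3333
P(X=j) = C(n,j)·p₀^j·(1−p₀)^(n−j); p = Σ P(X=j) over j with P(X=j) ≤ P(X=5)
p-value (two-sided) = 0.63119
At α=0.05: p ≥ α → fail to reject H₀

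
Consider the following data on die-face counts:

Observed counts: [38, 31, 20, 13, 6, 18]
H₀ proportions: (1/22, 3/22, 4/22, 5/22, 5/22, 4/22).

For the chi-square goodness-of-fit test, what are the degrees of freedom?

degrees of freedom = 5

df = k − 1 = 6 − 1 = 5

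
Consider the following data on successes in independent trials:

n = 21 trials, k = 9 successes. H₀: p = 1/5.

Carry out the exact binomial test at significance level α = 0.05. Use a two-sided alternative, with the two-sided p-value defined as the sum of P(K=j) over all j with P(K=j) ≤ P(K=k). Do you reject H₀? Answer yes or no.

reject H₀: yes

Exact binomial: n=21, k=9, p₀=1/5=0.2000
P(X=j) = C(n,j)·p₀^j·(1−p₀)^(n−j); p = Σ P(X=j) over j with P(X=j) ≤ P(X=9)
p-value (two-sided) = 0.02364
At α=0.05: p < α → reject H₀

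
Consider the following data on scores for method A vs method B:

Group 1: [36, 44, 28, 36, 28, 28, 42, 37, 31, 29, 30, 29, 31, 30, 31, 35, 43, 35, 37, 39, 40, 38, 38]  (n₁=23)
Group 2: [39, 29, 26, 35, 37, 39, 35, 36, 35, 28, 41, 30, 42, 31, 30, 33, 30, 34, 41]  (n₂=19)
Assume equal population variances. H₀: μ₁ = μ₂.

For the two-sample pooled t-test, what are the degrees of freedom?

df = n₁ + n₂ − 2 = 23 + 19 − 2 = 40

degrees of freedom = 40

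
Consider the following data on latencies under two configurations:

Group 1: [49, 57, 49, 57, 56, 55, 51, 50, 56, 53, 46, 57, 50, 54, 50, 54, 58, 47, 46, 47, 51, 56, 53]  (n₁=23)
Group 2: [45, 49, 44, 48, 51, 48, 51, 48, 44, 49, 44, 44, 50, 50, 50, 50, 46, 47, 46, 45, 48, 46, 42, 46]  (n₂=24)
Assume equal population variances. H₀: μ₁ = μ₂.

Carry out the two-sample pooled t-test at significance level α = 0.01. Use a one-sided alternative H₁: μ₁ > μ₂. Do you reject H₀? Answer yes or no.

reject H₀: yes

x̄₁=52.261, s₁=3.876, n₁=23
x̄₂=47.125, s₂=2.576, n₂=24
s_p² = [22·3.876² + 23·2.576²]/45 = 10.7347
SE = √(s_p²·(1/23+1/24)) = 0.9560
t = (52.261−47.125)/0.9560 = 5.3721
df = 45
p-value (one-sided, H₁ greater) = 0.00000
At α=0.01: p < α → reject H₀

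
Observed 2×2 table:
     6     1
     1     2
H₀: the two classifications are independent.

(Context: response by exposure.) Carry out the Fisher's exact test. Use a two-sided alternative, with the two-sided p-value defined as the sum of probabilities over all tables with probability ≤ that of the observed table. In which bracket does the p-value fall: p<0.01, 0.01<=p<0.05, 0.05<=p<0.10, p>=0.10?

Margins: r₁=7, r₂=3, c₁=7, c₂=3, n=10
p_obs = C(7,6)·C(3,1)/C(10,7); sum pmf over tables with pmf ≤ p_obs
p-value (two-sided) = 0.18333
→ bracket: p>=0.10

p-value bracket: p>=0.10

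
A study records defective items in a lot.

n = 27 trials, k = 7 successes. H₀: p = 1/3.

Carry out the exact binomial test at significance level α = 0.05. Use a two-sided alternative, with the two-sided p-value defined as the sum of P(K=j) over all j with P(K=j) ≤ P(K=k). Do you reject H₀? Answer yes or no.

Exact binomial: n=27, k=7, p₀=1/3=0.3333
P(X=j) = C(n,j)·p₀^j·(1−p₀)^(n−j); p = Σ P(X=j) over j with P(X=j) ≤ P(X=7)
p-value (two-sided) = 0.54124
At α=0.05: p ≥ α → fail to reject H₀

reject H₀: no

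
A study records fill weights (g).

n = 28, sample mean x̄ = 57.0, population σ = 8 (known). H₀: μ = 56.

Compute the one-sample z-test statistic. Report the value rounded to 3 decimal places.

SE = σ/√n = 8/√28 = 1.5119
z = (x̄−μ₀)/SE = (57.0−56)/1.5119 = 0.6614

test statistic = 0.661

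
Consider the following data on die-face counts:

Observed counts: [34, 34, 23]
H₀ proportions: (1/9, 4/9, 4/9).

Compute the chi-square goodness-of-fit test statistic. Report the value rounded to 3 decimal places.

test statistic = 64.992

n = 91; E_i = n·p_i = [10.11, 40.44, 40.44]
χ² = (34−10.11)²/10.11 + (34−40.44)²/40.44 + (23−40.44)²/40.44 = 64.9918
df = 2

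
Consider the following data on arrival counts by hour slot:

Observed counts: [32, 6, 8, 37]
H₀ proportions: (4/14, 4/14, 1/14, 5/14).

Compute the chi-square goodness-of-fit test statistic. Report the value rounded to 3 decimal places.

test statistic = 18.677

n = 83; E_i = n·p_i = [23.71, 23.71, 5.93, 29.64]
χ² = (32−23.71)²/23.71 + (6−23.71)²/23.71 + (8−5.93)²/5.93 + (37−29.64)²/29.64 = 18.6771
df = 3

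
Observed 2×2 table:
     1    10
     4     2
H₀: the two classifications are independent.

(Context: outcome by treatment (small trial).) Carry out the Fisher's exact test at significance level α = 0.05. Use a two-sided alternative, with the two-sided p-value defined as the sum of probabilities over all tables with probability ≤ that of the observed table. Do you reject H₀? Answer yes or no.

reject H₀: yes

Margins: r₁=11, r₂=6, c₁=5, c₂=12, n=17
p_obs = C(11,1)·C(6,4)/C(17,5); sum pmf over tables with pmf ≤ p_obs
p-value (two-sided) = 0.02763
At α=0.05: p < α → reject H₀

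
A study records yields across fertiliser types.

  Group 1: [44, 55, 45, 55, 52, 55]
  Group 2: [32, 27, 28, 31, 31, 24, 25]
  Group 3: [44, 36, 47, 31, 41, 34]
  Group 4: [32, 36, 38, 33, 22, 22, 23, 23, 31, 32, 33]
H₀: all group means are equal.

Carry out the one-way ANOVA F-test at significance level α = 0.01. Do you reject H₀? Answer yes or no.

reject H₀: yes

Group means [51.00, 28.29, 38.83, 29.55], grand mean 35.400
SSB = Σnᵢ(x̄ᵢ−x̄)² = 2262.211; SSW = ΣΣ(x−x̄ᵢ)² = 734.989
MSB = 2262.211/3 = 754.0703; MSW = 734.989/26 = 28.2688
F = MSB/MSW = 26.6750
df = (3, 26)
p-value (upper-tail) = 0.00000
At α=0.01: p < α → reject H₀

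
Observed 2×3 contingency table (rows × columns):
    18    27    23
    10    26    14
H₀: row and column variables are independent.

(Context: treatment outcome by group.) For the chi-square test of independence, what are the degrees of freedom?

df = (r−1)(c−1) = (2−1)·(3−1) = 2

degrees of freedom = 2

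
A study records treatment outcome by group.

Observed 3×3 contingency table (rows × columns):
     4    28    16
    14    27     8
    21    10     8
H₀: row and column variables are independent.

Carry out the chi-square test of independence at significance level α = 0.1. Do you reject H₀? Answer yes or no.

reject H₀: yes

Row totals [48, 49, 39], col totals [39, 65, 32], n=136
χ² = (4−13.76)²/13.76 + (28−22.94)²/22.94 + (16−11.29)²/11.29 + (14−14.05)²/14.05 + (27−23.42)²/23.42 + (8−11.53)²/11.53 + (21−11.18)²/11.18 + (10−18.64)²/18.64 + (8−9.18)²/9.18 = 24.4028
df = 4
p-value (upper-tail) = 0.00007
At α=0.1: p < α → reject H₀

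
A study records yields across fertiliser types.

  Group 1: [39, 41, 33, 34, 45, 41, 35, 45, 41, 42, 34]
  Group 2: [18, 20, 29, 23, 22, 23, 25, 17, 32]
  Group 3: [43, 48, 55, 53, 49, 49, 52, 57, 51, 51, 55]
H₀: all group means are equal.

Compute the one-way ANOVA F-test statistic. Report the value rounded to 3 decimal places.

test statistic = 100.349

Group means [39.09, 23.22, 51.18], grand mean 38.774
SSB = Σnᵢ(x̄ᵢ−x̄)² = 3871.318; SSW = ΣΣ(x−x̄ᵢ)² = 540.101
MSB = 3871.318/2 = 1935.6592; MSW = 540.101/28 = 19.2893
F = MSB/MSW = 100.3487
df = (2, 28)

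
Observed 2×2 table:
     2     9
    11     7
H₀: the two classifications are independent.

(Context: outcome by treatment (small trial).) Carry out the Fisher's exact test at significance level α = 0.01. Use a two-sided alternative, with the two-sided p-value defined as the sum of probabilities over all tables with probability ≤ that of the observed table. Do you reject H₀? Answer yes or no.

reject H₀: no

Margins: r₁=11, r₂=18, c₁=13, c₂=16, n=29
p_obs = C(11,2)·C(18,11)/C(29,13); sum pmf over tables with pmf ≤ p_obs
p-value (two-sided) = 0.05237
At α=0.01: p ≥ α → fail to reject H₀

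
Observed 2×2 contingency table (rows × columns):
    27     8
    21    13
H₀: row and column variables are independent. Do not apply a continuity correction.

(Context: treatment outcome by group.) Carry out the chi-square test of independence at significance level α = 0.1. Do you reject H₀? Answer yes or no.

Row totals [35, 34], col totals [48, 21], n=69
χ² = (27−24.35)²/24.35 + (8−10.65)²/10.65 + (21−23.65)²/23.65 + (13−10.35)²/10.35 = 1.9264
df = 1
p-value (upper-tail) = 0.16515
At α=0.1: p ≥ α → fail to reject H₀

reject H₀: no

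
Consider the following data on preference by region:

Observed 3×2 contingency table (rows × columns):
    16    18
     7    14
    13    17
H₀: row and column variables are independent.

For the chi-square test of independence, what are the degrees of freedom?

degrees of freedom = 2

df = (r−1)(c−1) = (3−1)·(2−1) = 2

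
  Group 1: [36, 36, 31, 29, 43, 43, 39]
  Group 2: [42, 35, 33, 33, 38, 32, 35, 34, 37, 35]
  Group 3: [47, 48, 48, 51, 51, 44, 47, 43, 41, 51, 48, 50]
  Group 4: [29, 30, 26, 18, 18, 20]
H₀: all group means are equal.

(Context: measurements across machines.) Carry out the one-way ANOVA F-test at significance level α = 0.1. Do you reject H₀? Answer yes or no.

Group means [36.71, 35.40, 47.42, 23.50], grand mean 37.743
SSB = Σnᵢ(x̄ᵢ−x̄)² = 2402.440; SSW = ΣΣ(x−x̄ᵢ)² = 526.245
MSB = 2402.440/3 = 800.8135; MSW = 526.245/31 = 16.9757
F = MSB/MSW = 47.1742
df = (3, 31)
p-value (upper-tail) = 0.00000
At α=0.1: p < α → reject H₀

reject H₀: yes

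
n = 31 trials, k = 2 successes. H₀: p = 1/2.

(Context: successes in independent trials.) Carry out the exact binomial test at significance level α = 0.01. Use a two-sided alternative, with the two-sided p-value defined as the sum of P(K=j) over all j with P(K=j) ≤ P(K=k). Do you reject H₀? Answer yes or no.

Exact binomial: n=31, k=2, p₀=1/2=0.5000
P(X=j) = C(n,j)·p₀^j·(1−p₀)^(n−j); p = Σ P(X=j) over j with P(X=j) ≤ P(X=2)
p-value (two-sided) = 0.00000
At α=0.01: p < α → reject H₀

reject H₀: yes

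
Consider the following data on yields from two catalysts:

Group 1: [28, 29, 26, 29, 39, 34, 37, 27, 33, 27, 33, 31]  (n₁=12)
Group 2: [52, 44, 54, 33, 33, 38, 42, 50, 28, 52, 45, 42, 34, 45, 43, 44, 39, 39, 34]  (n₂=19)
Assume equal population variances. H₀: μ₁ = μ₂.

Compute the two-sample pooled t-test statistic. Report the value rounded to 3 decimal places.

x̄₁=31.083, s₁=4.166, n₁=12
x̄₂=41.632, s₂=7.274, n₂=19
s_p² = [11·4.166² + 18·7.274²]/29 = 39.4254
SE = √(s_p²·(1/12+1/19)) = 2.3153
t = (31.083−41.632)/2.3153 = -4.5559
df = 29

test statistic = -4.556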